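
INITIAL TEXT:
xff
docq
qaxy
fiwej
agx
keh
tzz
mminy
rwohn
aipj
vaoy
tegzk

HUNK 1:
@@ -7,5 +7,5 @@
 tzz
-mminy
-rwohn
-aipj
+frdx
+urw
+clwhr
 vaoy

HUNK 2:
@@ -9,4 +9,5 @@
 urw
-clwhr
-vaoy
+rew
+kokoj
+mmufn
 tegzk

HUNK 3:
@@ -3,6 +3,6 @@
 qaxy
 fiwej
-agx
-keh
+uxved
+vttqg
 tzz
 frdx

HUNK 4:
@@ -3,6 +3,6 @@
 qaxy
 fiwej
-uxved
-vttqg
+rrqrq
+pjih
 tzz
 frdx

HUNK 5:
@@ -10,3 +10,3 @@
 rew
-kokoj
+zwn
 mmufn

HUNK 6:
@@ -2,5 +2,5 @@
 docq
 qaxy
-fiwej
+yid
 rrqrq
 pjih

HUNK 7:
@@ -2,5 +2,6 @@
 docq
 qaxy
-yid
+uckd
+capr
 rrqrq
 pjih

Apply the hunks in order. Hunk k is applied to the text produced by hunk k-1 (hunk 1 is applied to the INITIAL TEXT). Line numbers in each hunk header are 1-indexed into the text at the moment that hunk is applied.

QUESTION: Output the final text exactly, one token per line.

Hunk 1: at line 7 remove [mminy,rwohn,aipj] add [frdx,urw,clwhr] -> 12 lines: xff docq qaxy fiwej agx keh tzz frdx urw clwhr vaoy tegzk
Hunk 2: at line 9 remove [clwhr,vaoy] add [rew,kokoj,mmufn] -> 13 lines: xff docq qaxy fiwej agx keh tzz frdx urw rew kokoj mmufn tegzk
Hunk 3: at line 3 remove [agx,keh] add [uxved,vttqg] -> 13 lines: xff docq qaxy fiwej uxved vttqg tzz frdx urw rew kokoj mmufn tegzk
Hunk 4: at line 3 remove [uxved,vttqg] add [rrqrq,pjih] -> 13 lines: xff docq qaxy fiwej rrqrq pjih tzz frdx urw rew kokoj mmufn tegzk
Hunk 5: at line 10 remove [kokoj] add [zwn] -> 13 lines: xff docq qaxy fiwej rrqrq pjih tzz frdx urw rew zwn mmufn tegzk
Hunk 6: at line 2 remove [fiwej] add [yid] -> 13 lines: xff docq qaxy yid rrqrq pjih tzz frdx urw rew zwn mmufn tegzk
Hunk 7: at line 2 remove [yid] add [uckd,capr] -> 14 lines: xff docq qaxy uckd capr rrqrq pjih tzz frdx urw rew zwn mmufn tegzk

Answer: xff
docq
qaxy
uckd
capr
rrqrq
pjih
tzz
frdx
urw
rew
zwn
mmufn
tegzk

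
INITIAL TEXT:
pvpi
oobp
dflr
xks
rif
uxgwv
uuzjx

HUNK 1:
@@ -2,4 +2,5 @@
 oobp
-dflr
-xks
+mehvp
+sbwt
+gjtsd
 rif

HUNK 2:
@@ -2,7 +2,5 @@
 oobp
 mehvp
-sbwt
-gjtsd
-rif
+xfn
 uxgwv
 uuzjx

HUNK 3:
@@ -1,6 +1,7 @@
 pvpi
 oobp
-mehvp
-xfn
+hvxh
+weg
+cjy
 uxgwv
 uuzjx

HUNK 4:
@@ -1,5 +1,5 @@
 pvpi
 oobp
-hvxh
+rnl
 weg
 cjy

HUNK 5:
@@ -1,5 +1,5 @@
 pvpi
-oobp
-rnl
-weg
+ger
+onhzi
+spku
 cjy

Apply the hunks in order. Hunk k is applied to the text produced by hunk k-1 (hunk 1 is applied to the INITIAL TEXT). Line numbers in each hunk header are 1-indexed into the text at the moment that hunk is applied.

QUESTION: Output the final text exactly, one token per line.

Hunk 1: at line 2 remove [dflr,xks] add [mehvp,sbwt,gjtsd] -> 8 lines: pvpi oobp mehvp sbwt gjtsd rif uxgwv uuzjx
Hunk 2: at line 2 remove [sbwt,gjtsd,rif] add [xfn] -> 6 lines: pvpi oobp mehvp xfn uxgwv uuzjx
Hunk 3: at line 1 remove [mehvp,xfn] add [hvxh,weg,cjy] -> 7 lines: pvpi oobp hvxh weg cjy uxgwv uuzjx
Hunk 4: at line 1 remove [hvxh] add [rnl] -> 7 lines: pvpi oobp rnl weg cjy uxgwv uuzjx
Hunk 5: at line 1 remove [oobp,rnl,weg] add [ger,onhzi,spku] -> 7 lines: pvpi ger onhzi spku cjy uxgwv uuzjx

Answer: pvpi
ger
onhzi
spku
cjy
uxgwv
uuzjx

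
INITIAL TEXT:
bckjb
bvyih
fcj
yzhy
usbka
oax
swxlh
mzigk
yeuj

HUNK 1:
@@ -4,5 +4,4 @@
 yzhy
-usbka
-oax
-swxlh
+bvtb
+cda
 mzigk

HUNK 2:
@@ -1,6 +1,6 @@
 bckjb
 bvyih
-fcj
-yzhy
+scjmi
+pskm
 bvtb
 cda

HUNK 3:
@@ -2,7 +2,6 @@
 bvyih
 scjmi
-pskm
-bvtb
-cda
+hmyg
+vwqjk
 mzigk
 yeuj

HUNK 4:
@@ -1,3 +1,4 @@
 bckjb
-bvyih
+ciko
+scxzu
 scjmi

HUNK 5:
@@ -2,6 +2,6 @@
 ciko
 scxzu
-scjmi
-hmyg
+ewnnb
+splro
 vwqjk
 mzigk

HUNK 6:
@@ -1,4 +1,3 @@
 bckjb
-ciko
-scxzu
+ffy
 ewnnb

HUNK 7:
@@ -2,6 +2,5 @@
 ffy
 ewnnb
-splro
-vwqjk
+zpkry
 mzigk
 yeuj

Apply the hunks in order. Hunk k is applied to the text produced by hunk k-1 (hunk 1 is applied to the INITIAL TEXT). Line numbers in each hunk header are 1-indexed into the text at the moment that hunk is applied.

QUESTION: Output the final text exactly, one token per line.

Hunk 1: at line 4 remove [usbka,oax,swxlh] add [bvtb,cda] -> 8 lines: bckjb bvyih fcj yzhy bvtb cda mzigk yeuj
Hunk 2: at line 1 remove [fcj,yzhy] add [scjmi,pskm] -> 8 lines: bckjb bvyih scjmi pskm bvtb cda mzigk yeuj
Hunk 3: at line 2 remove [pskm,bvtb,cda] add [hmyg,vwqjk] -> 7 lines: bckjb bvyih scjmi hmyg vwqjk mzigk yeuj
Hunk 4: at line 1 remove [bvyih] add [ciko,scxzu] -> 8 lines: bckjb ciko scxzu scjmi hmyg vwqjk mzigk yeuj
Hunk 5: at line 2 remove [scjmi,hmyg] add [ewnnb,splro] -> 8 lines: bckjb ciko scxzu ewnnb splro vwqjk mzigk yeuj
Hunk 6: at line 1 remove [ciko,scxzu] add [ffy] -> 7 lines: bckjb ffy ewnnb splro vwqjk mzigk yeuj
Hunk 7: at line 2 remove [splro,vwqjk] add [zpkry] -> 6 lines: bckjb ffy ewnnb zpkry mzigk yeuj

Answer: bckjb
ffy
ewnnb
zpkry
mzigk
yeuj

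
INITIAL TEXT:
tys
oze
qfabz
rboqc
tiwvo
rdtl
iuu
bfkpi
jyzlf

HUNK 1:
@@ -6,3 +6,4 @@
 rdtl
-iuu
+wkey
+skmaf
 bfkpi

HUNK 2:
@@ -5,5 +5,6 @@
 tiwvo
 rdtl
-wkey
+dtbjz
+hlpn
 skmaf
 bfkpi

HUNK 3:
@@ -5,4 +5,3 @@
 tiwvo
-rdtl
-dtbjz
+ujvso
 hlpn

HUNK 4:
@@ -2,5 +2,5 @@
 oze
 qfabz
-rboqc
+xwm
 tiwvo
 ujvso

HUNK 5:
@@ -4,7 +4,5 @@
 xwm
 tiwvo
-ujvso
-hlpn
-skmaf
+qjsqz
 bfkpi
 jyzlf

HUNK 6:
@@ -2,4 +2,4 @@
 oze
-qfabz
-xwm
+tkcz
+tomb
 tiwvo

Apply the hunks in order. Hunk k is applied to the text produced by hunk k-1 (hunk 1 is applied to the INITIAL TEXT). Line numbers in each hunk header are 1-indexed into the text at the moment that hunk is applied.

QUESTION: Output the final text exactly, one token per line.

Answer: tys
oze
tkcz
tomb
tiwvo
qjsqz
bfkpi
jyzlf

Derivation:
Hunk 1: at line 6 remove [iuu] add [wkey,skmaf] -> 10 lines: tys oze qfabz rboqc tiwvo rdtl wkey skmaf bfkpi jyzlf
Hunk 2: at line 5 remove [wkey] add [dtbjz,hlpn] -> 11 lines: tys oze qfabz rboqc tiwvo rdtl dtbjz hlpn skmaf bfkpi jyzlf
Hunk 3: at line 5 remove [rdtl,dtbjz] add [ujvso] -> 10 lines: tys oze qfabz rboqc tiwvo ujvso hlpn skmaf bfkpi jyzlf
Hunk 4: at line 2 remove [rboqc] add [xwm] -> 10 lines: tys oze qfabz xwm tiwvo ujvso hlpn skmaf bfkpi jyzlf
Hunk 5: at line 4 remove [ujvso,hlpn,skmaf] add [qjsqz] -> 8 lines: tys oze qfabz xwm tiwvo qjsqz bfkpi jyzlf
Hunk 6: at line 2 remove [qfabz,xwm] add [tkcz,tomb] -> 8 lines: tys oze tkcz tomb tiwvo qjsqz bfkpi jyzlf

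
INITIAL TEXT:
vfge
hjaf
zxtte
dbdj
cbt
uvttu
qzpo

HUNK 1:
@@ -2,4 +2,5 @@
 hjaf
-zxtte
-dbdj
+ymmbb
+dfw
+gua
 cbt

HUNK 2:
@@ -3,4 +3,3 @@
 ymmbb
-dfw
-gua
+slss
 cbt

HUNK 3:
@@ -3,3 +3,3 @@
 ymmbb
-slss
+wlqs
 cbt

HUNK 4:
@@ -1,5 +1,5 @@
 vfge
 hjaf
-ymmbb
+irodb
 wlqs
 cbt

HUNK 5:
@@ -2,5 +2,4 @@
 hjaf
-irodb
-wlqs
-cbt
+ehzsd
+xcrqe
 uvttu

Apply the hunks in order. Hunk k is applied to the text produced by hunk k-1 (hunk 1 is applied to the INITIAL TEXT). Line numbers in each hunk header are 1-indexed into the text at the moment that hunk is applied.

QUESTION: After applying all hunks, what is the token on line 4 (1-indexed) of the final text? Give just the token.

Answer: xcrqe

Derivation:
Hunk 1: at line 2 remove [zxtte,dbdj] add [ymmbb,dfw,gua] -> 8 lines: vfge hjaf ymmbb dfw gua cbt uvttu qzpo
Hunk 2: at line 3 remove [dfw,gua] add [slss] -> 7 lines: vfge hjaf ymmbb slss cbt uvttu qzpo
Hunk 3: at line 3 remove [slss] add [wlqs] -> 7 lines: vfge hjaf ymmbb wlqs cbt uvttu qzpo
Hunk 4: at line 1 remove [ymmbb] add [irodb] -> 7 lines: vfge hjaf irodb wlqs cbt uvttu qzpo
Hunk 5: at line 2 remove [irodb,wlqs,cbt] add [ehzsd,xcrqe] -> 6 lines: vfge hjaf ehzsd xcrqe uvttu qzpo
Final line 4: xcrqe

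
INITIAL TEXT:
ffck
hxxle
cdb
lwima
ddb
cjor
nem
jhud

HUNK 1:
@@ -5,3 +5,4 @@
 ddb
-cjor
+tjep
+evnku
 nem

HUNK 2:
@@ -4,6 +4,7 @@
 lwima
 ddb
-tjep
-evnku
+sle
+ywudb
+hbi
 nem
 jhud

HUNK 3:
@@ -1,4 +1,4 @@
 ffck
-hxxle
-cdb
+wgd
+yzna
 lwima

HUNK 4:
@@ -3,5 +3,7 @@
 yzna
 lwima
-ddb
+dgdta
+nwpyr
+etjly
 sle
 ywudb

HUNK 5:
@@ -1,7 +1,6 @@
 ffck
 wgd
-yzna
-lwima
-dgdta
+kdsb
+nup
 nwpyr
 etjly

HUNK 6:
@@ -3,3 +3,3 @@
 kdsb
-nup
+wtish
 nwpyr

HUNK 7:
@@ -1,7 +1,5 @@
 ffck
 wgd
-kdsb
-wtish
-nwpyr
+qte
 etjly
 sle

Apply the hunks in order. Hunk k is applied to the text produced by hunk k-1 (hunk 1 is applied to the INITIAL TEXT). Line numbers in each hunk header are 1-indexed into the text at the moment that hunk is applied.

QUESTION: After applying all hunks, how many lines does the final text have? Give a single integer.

Answer: 9

Derivation:
Hunk 1: at line 5 remove [cjor] add [tjep,evnku] -> 9 lines: ffck hxxle cdb lwima ddb tjep evnku nem jhud
Hunk 2: at line 4 remove [tjep,evnku] add [sle,ywudb,hbi] -> 10 lines: ffck hxxle cdb lwima ddb sle ywudb hbi nem jhud
Hunk 3: at line 1 remove [hxxle,cdb] add [wgd,yzna] -> 10 lines: ffck wgd yzna lwima ddb sle ywudb hbi nem jhud
Hunk 4: at line 3 remove [ddb] add [dgdta,nwpyr,etjly] -> 12 lines: ffck wgd yzna lwima dgdta nwpyr etjly sle ywudb hbi nem jhud
Hunk 5: at line 1 remove [yzna,lwima,dgdta] add [kdsb,nup] -> 11 lines: ffck wgd kdsb nup nwpyr etjly sle ywudb hbi nem jhud
Hunk 6: at line 3 remove [nup] add [wtish] -> 11 lines: ffck wgd kdsb wtish nwpyr etjly sle ywudb hbi nem jhud
Hunk 7: at line 1 remove [kdsb,wtish,nwpyr] add [qte] -> 9 lines: ffck wgd qte etjly sle ywudb hbi nem jhud
Final line count: 9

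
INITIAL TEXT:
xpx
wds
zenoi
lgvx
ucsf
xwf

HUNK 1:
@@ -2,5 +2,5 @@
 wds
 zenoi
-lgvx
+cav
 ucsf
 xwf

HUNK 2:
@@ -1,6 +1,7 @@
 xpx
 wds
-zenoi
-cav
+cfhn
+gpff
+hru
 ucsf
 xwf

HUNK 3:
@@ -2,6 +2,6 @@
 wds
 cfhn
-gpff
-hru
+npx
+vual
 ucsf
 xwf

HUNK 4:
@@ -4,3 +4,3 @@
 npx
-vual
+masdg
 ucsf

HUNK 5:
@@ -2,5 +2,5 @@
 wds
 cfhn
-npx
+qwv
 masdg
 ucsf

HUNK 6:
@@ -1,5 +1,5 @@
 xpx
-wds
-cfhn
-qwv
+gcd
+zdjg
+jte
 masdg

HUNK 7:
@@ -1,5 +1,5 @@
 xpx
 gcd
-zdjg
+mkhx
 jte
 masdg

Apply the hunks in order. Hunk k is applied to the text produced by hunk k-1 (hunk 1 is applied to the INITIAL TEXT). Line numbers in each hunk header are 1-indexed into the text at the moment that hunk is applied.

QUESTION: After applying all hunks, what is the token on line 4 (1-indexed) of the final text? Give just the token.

Hunk 1: at line 2 remove [lgvx] add [cav] -> 6 lines: xpx wds zenoi cav ucsf xwf
Hunk 2: at line 1 remove [zenoi,cav] add [cfhn,gpff,hru] -> 7 lines: xpx wds cfhn gpff hru ucsf xwf
Hunk 3: at line 2 remove [gpff,hru] add [npx,vual] -> 7 lines: xpx wds cfhn npx vual ucsf xwf
Hunk 4: at line 4 remove [vual] add [masdg] -> 7 lines: xpx wds cfhn npx masdg ucsf xwf
Hunk 5: at line 2 remove [npx] add [qwv] -> 7 lines: xpx wds cfhn qwv masdg ucsf xwf
Hunk 6: at line 1 remove [wds,cfhn,qwv] add [gcd,zdjg,jte] -> 7 lines: xpx gcd zdjg jte masdg ucsf xwf
Hunk 7: at line 1 remove [zdjg] add [mkhx] -> 7 lines: xpx gcd mkhx jte masdg ucsf xwf
Final line 4: jte

Answer: jte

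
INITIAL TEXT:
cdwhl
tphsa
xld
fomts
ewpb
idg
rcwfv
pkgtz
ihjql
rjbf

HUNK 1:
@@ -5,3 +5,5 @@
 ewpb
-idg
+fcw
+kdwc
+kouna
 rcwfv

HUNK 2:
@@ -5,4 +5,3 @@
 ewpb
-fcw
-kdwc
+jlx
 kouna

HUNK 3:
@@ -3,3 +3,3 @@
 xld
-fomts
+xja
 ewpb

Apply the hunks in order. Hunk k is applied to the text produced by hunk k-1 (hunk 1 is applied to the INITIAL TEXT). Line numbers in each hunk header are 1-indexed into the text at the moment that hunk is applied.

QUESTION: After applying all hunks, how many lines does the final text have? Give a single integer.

Answer: 11

Derivation:
Hunk 1: at line 5 remove [idg] add [fcw,kdwc,kouna] -> 12 lines: cdwhl tphsa xld fomts ewpb fcw kdwc kouna rcwfv pkgtz ihjql rjbf
Hunk 2: at line 5 remove [fcw,kdwc] add [jlx] -> 11 lines: cdwhl tphsa xld fomts ewpb jlx kouna rcwfv pkgtz ihjql rjbf
Hunk 3: at line 3 remove [fomts] add [xja] -> 11 lines: cdwhl tphsa xld xja ewpb jlx kouna rcwfv pkgtz ihjql rjbf
Final line count: 11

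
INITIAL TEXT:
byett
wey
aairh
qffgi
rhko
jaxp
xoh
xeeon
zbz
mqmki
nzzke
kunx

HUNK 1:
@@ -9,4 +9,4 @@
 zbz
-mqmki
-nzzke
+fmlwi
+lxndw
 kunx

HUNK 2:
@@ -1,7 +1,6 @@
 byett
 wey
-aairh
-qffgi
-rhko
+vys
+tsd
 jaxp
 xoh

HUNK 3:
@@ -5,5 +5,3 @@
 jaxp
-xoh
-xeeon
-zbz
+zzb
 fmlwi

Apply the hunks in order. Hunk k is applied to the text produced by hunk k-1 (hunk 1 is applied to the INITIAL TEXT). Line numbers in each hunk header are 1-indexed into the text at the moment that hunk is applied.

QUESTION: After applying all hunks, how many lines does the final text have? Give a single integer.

Hunk 1: at line 9 remove [mqmki,nzzke] add [fmlwi,lxndw] -> 12 lines: byett wey aairh qffgi rhko jaxp xoh xeeon zbz fmlwi lxndw kunx
Hunk 2: at line 1 remove [aairh,qffgi,rhko] add [vys,tsd] -> 11 lines: byett wey vys tsd jaxp xoh xeeon zbz fmlwi lxndw kunx
Hunk 3: at line 5 remove [xoh,xeeon,zbz] add [zzb] -> 9 lines: byett wey vys tsd jaxp zzb fmlwi lxndw kunx
Final line count: 9

Answer: 9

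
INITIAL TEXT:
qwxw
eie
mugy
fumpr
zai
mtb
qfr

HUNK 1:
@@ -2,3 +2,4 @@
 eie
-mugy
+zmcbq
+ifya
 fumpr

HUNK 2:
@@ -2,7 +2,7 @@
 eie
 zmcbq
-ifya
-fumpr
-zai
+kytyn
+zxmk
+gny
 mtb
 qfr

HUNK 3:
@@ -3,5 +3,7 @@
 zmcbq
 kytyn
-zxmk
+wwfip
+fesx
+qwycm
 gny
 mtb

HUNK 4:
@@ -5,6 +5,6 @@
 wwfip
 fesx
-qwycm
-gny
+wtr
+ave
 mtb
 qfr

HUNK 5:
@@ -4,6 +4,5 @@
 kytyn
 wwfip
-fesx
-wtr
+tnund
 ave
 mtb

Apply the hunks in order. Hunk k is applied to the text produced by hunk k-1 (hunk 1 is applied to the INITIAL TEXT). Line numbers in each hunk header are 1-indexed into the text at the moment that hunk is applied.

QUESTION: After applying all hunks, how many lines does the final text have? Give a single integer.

Hunk 1: at line 2 remove [mugy] add [zmcbq,ifya] -> 8 lines: qwxw eie zmcbq ifya fumpr zai mtb qfr
Hunk 2: at line 2 remove [ifya,fumpr,zai] add [kytyn,zxmk,gny] -> 8 lines: qwxw eie zmcbq kytyn zxmk gny mtb qfr
Hunk 3: at line 3 remove [zxmk] add [wwfip,fesx,qwycm] -> 10 lines: qwxw eie zmcbq kytyn wwfip fesx qwycm gny mtb qfr
Hunk 4: at line 5 remove [qwycm,gny] add [wtr,ave] -> 10 lines: qwxw eie zmcbq kytyn wwfip fesx wtr ave mtb qfr
Hunk 5: at line 4 remove [fesx,wtr] add [tnund] -> 9 lines: qwxw eie zmcbq kytyn wwfip tnund ave mtb qfr
Final line count: 9

Answer: 9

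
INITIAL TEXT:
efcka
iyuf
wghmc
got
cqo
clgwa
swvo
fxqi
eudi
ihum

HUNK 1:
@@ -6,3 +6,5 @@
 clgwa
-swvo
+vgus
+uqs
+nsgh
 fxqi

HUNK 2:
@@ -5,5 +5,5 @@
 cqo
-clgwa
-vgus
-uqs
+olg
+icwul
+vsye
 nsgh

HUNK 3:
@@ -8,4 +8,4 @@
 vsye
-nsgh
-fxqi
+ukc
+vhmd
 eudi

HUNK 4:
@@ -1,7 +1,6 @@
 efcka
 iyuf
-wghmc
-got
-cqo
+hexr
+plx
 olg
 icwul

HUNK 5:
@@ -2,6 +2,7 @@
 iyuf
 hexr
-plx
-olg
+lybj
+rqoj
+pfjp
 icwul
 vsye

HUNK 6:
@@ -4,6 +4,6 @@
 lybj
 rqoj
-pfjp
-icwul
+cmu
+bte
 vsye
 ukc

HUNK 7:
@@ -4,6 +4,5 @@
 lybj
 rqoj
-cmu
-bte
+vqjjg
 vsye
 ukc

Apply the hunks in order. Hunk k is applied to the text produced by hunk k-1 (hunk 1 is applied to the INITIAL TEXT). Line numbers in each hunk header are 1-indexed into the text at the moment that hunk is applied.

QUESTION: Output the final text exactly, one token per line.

Answer: efcka
iyuf
hexr
lybj
rqoj
vqjjg
vsye
ukc
vhmd
eudi
ihum

Derivation:
Hunk 1: at line 6 remove [swvo] add [vgus,uqs,nsgh] -> 12 lines: efcka iyuf wghmc got cqo clgwa vgus uqs nsgh fxqi eudi ihum
Hunk 2: at line 5 remove [clgwa,vgus,uqs] add [olg,icwul,vsye] -> 12 lines: efcka iyuf wghmc got cqo olg icwul vsye nsgh fxqi eudi ihum
Hunk 3: at line 8 remove [nsgh,fxqi] add [ukc,vhmd] -> 12 lines: efcka iyuf wghmc got cqo olg icwul vsye ukc vhmd eudi ihum
Hunk 4: at line 1 remove [wghmc,got,cqo] add [hexr,plx] -> 11 lines: efcka iyuf hexr plx olg icwul vsye ukc vhmd eudi ihum
Hunk 5: at line 2 remove [plx,olg] add [lybj,rqoj,pfjp] -> 12 lines: efcka iyuf hexr lybj rqoj pfjp icwul vsye ukc vhmd eudi ihum
Hunk 6: at line 4 remove [pfjp,icwul] add [cmu,bte] -> 12 lines: efcka iyuf hexr lybj rqoj cmu bte vsye ukc vhmd eudi ihum
Hunk 7: at line 4 remove [cmu,bte] add [vqjjg] -> 11 lines: efcka iyuf hexr lybj rqoj vqjjg vsye ukc vhmd eudi ihum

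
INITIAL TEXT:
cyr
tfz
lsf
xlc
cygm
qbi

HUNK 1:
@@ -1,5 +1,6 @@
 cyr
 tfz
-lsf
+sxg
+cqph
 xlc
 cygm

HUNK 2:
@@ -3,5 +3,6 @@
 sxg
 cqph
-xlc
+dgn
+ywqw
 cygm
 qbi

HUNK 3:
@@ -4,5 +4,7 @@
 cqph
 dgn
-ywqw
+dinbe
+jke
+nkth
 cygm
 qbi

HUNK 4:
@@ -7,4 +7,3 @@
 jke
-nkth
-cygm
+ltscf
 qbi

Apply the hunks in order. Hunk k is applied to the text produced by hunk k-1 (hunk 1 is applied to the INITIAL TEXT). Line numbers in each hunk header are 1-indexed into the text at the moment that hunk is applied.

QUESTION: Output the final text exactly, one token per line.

Hunk 1: at line 1 remove [lsf] add [sxg,cqph] -> 7 lines: cyr tfz sxg cqph xlc cygm qbi
Hunk 2: at line 3 remove [xlc] add [dgn,ywqw] -> 8 lines: cyr tfz sxg cqph dgn ywqw cygm qbi
Hunk 3: at line 4 remove [ywqw] add [dinbe,jke,nkth] -> 10 lines: cyr tfz sxg cqph dgn dinbe jke nkth cygm qbi
Hunk 4: at line 7 remove [nkth,cygm] add [ltscf] -> 9 lines: cyr tfz sxg cqph dgn dinbe jke ltscf qbi

Answer: cyr
tfz
sxg
cqph
dgn
dinbe
jke
ltscf
qbi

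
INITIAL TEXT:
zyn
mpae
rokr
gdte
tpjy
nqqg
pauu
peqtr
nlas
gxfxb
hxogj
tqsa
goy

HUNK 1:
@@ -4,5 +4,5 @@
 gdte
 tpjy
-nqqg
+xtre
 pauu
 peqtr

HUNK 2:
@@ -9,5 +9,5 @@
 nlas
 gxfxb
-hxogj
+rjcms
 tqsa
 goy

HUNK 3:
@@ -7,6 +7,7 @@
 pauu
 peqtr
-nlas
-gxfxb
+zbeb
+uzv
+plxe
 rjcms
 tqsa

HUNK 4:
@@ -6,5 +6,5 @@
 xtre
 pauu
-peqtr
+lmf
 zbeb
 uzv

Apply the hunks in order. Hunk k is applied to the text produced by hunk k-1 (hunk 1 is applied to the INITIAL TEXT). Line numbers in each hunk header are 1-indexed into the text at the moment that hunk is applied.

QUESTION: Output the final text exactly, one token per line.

Answer: zyn
mpae
rokr
gdte
tpjy
xtre
pauu
lmf
zbeb
uzv
plxe
rjcms
tqsa
goy

Derivation:
Hunk 1: at line 4 remove [nqqg] add [xtre] -> 13 lines: zyn mpae rokr gdte tpjy xtre pauu peqtr nlas gxfxb hxogj tqsa goy
Hunk 2: at line 9 remove [hxogj] add [rjcms] -> 13 lines: zyn mpae rokr gdte tpjy xtre pauu peqtr nlas gxfxb rjcms tqsa goy
Hunk 3: at line 7 remove [nlas,gxfxb] add [zbeb,uzv,plxe] -> 14 lines: zyn mpae rokr gdte tpjy xtre pauu peqtr zbeb uzv plxe rjcms tqsa goy
Hunk 4: at line 6 remove [peqtr] add [lmf] -> 14 lines: zyn mpae rokr gdte tpjy xtre pauu lmf zbeb uzv plxe rjcms tqsa goy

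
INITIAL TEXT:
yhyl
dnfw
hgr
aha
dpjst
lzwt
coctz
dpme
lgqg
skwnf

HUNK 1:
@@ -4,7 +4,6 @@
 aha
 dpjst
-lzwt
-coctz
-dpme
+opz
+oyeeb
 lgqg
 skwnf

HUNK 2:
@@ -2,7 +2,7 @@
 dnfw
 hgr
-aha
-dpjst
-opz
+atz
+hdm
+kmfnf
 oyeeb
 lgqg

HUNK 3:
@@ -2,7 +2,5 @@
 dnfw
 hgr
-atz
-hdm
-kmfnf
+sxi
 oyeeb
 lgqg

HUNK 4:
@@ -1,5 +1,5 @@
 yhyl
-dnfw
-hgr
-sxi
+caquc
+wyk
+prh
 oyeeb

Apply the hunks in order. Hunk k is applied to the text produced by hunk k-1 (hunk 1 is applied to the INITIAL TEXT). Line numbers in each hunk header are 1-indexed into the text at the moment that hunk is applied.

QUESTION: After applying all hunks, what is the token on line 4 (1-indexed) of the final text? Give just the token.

Answer: prh

Derivation:
Hunk 1: at line 4 remove [lzwt,coctz,dpme] add [opz,oyeeb] -> 9 lines: yhyl dnfw hgr aha dpjst opz oyeeb lgqg skwnf
Hunk 2: at line 2 remove [aha,dpjst,opz] add [atz,hdm,kmfnf] -> 9 lines: yhyl dnfw hgr atz hdm kmfnf oyeeb lgqg skwnf
Hunk 3: at line 2 remove [atz,hdm,kmfnf] add [sxi] -> 7 lines: yhyl dnfw hgr sxi oyeeb lgqg skwnf
Hunk 4: at line 1 remove [dnfw,hgr,sxi] add [caquc,wyk,prh] -> 7 lines: yhyl caquc wyk prh oyeeb lgqg skwnf
Final line 4: prh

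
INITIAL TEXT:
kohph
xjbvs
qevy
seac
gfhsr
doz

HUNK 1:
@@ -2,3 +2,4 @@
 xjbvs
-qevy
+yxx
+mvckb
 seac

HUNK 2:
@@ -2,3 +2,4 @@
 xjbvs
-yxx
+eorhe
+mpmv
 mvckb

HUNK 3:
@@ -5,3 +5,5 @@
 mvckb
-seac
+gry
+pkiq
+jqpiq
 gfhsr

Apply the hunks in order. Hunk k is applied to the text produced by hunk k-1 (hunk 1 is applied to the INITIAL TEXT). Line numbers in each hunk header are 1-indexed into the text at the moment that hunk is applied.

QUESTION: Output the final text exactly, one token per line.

Hunk 1: at line 2 remove [qevy] add [yxx,mvckb] -> 7 lines: kohph xjbvs yxx mvckb seac gfhsr doz
Hunk 2: at line 2 remove [yxx] add [eorhe,mpmv] -> 8 lines: kohph xjbvs eorhe mpmv mvckb seac gfhsr doz
Hunk 3: at line 5 remove [seac] add [gry,pkiq,jqpiq] -> 10 lines: kohph xjbvs eorhe mpmv mvckb gry pkiq jqpiq gfhsr doz

Answer: kohph
xjbvs
eorhe
mpmv
mvckb
gry
pkiq
jqpiq
gfhsr
doz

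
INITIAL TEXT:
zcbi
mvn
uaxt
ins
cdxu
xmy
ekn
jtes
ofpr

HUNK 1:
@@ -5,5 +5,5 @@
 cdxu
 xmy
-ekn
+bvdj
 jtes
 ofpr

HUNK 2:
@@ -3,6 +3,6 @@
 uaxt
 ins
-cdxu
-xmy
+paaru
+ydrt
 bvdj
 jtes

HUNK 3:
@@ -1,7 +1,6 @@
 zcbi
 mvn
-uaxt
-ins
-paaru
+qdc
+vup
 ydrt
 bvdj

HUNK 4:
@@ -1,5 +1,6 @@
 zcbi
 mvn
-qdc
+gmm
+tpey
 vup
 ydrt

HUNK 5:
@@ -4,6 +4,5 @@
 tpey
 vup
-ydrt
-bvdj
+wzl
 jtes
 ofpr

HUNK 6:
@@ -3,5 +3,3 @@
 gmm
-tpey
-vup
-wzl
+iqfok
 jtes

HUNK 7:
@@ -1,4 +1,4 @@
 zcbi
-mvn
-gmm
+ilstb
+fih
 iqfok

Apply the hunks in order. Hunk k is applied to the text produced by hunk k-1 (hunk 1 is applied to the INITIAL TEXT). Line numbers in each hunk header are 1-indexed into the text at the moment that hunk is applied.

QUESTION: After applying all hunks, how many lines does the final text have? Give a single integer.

Hunk 1: at line 5 remove [ekn] add [bvdj] -> 9 lines: zcbi mvn uaxt ins cdxu xmy bvdj jtes ofpr
Hunk 2: at line 3 remove [cdxu,xmy] add [paaru,ydrt] -> 9 lines: zcbi mvn uaxt ins paaru ydrt bvdj jtes ofpr
Hunk 3: at line 1 remove [uaxt,ins,paaru] add [qdc,vup] -> 8 lines: zcbi mvn qdc vup ydrt bvdj jtes ofpr
Hunk 4: at line 1 remove [qdc] add [gmm,tpey] -> 9 lines: zcbi mvn gmm tpey vup ydrt bvdj jtes ofpr
Hunk 5: at line 4 remove [ydrt,bvdj] add [wzl] -> 8 lines: zcbi mvn gmm tpey vup wzl jtes ofpr
Hunk 6: at line 3 remove [tpey,vup,wzl] add [iqfok] -> 6 lines: zcbi mvn gmm iqfok jtes ofpr
Hunk 7: at line 1 remove [mvn,gmm] add [ilstb,fih] -> 6 lines: zcbi ilstb fih iqfok jtes ofpr
Final line count: 6

Answer: 6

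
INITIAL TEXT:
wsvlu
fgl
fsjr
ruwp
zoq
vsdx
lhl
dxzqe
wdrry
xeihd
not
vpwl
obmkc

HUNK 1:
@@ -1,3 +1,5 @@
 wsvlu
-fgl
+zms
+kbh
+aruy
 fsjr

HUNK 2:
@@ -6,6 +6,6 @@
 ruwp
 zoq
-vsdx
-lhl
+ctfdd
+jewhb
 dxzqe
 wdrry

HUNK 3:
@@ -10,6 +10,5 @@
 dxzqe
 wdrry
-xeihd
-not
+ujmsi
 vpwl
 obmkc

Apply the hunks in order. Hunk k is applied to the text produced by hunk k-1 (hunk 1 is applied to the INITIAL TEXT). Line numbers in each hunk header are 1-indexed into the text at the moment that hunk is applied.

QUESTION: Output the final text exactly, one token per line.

Answer: wsvlu
zms
kbh
aruy
fsjr
ruwp
zoq
ctfdd
jewhb
dxzqe
wdrry
ujmsi
vpwl
obmkc

Derivation:
Hunk 1: at line 1 remove [fgl] add [zms,kbh,aruy] -> 15 lines: wsvlu zms kbh aruy fsjr ruwp zoq vsdx lhl dxzqe wdrry xeihd not vpwl obmkc
Hunk 2: at line 6 remove [vsdx,lhl] add [ctfdd,jewhb] -> 15 lines: wsvlu zms kbh aruy fsjr ruwp zoq ctfdd jewhb dxzqe wdrry xeihd not vpwl obmkc
Hunk 3: at line 10 remove [xeihd,not] add [ujmsi] -> 14 lines: wsvlu zms kbh aruy fsjr ruwp zoq ctfdd jewhb dxzqe wdrry ujmsi vpwl obmkc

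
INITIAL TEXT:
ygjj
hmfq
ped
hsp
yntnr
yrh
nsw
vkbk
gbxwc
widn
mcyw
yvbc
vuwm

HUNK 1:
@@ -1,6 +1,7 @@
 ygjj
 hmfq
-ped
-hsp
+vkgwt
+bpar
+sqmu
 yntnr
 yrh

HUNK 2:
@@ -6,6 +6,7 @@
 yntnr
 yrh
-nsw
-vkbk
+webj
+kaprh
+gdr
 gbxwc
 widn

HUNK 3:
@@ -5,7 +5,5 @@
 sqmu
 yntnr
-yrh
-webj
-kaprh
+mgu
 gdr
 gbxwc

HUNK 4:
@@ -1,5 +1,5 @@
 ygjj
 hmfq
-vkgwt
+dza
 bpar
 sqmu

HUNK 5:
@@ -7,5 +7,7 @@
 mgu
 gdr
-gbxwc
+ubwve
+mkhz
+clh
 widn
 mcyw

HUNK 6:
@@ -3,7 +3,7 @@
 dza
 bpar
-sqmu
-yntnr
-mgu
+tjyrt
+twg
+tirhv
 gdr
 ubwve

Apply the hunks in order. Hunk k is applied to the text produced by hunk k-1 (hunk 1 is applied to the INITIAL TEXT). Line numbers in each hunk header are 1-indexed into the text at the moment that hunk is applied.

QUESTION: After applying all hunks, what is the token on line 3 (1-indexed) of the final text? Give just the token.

Hunk 1: at line 1 remove [ped,hsp] add [vkgwt,bpar,sqmu] -> 14 lines: ygjj hmfq vkgwt bpar sqmu yntnr yrh nsw vkbk gbxwc widn mcyw yvbc vuwm
Hunk 2: at line 6 remove [nsw,vkbk] add [webj,kaprh,gdr] -> 15 lines: ygjj hmfq vkgwt bpar sqmu yntnr yrh webj kaprh gdr gbxwc widn mcyw yvbc vuwm
Hunk 3: at line 5 remove [yrh,webj,kaprh] add [mgu] -> 13 lines: ygjj hmfq vkgwt bpar sqmu yntnr mgu gdr gbxwc widn mcyw yvbc vuwm
Hunk 4: at line 1 remove [vkgwt] add [dza] -> 13 lines: ygjj hmfq dza bpar sqmu yntnr mgu gdr gbxwc widn mcyw yvbc vuwm
Hunk 5: at line 7 remove [gbxwc] add [ubwve,mkhz,clh] -> 15 lines: ygjj hmfq dza bpar sqmu yntnr mgu gdr ubwve mkhz clh widn mcyw yvbc vuwm
Hunk 6: at line 3 remove [sqmu,yntnr,mgu] add [tjyrt,twg,tirhv] -> 15 lines: ygjj hmfq dza bpar tjyrt twg tirhv gdr ubwve mkhz clh widn mcyw yvbc vuwm
Final line 3: dza

Answer: dza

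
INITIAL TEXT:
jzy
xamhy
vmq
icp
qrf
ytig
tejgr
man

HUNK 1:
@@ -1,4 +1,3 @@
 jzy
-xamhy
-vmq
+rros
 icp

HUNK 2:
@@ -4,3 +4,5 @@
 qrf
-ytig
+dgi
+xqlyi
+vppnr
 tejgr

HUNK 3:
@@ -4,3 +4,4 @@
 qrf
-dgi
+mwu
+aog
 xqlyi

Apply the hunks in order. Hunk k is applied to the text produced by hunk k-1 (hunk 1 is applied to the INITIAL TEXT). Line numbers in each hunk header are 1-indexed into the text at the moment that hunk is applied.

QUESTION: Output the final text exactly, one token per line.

Hunk 1: at line 1 remove [xamhy,vmq] add [rros] -> 7 lines: jzy rros icp qrf ytig tejgr man
Hunk 2: at line 4 remove [ytig] add [dgi,xqlyi,vppnr] -> 9 lines: jzy rros icp qrf dgi xqlyi vppnr tejgr man
Hunk 3: at line 4 remove [dgi] add [mwu,aog] -> 10 lines: jzy rros icp qrf mwu aog xqlyi vppnr tejgr man

Answer: jzy
rros
icp
qrf
mwu
aog
xqlyi
vppnr
tejgr
man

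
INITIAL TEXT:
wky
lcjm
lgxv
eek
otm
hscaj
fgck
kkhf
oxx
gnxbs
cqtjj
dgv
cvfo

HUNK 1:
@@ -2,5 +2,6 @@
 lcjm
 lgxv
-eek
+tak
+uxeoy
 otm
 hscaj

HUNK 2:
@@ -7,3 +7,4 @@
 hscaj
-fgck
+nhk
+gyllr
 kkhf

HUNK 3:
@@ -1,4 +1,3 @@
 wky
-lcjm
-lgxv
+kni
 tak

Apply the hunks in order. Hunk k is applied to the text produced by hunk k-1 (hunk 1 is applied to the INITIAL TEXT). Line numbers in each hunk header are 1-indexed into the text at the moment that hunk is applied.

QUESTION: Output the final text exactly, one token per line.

Hunk 1: at line 2 remove [eek] add [tak,uxeoy] -> 14 lines: wky lcjm lgxv tak uxeoy otm hscaj fgck kkhf oxx gnxbs cqtjj dgv cvfo
Hunk 2: at line 7 remove [fgck] add [nhk,gyllr] -> 15 lines: wky lcjm lgxv tak uxeoy otm hscaj nhk gyllr kkhf oxx gnxbs cqtjj dgv cvfo
Hunk 3: at line 1 remove [lcjm,lgxv] add [kni] -> 14 lines: wky kni tak uxeoy otm hscaj nhk gyllr kkhf oxx gnxbs cqtjj dgv cvfo

Answer: wky
kni
tak
uxeoy
otm
hscaj
nhk
gyllr
kkhf
oxx
gnxbs
cqtjj
dgv
cvfo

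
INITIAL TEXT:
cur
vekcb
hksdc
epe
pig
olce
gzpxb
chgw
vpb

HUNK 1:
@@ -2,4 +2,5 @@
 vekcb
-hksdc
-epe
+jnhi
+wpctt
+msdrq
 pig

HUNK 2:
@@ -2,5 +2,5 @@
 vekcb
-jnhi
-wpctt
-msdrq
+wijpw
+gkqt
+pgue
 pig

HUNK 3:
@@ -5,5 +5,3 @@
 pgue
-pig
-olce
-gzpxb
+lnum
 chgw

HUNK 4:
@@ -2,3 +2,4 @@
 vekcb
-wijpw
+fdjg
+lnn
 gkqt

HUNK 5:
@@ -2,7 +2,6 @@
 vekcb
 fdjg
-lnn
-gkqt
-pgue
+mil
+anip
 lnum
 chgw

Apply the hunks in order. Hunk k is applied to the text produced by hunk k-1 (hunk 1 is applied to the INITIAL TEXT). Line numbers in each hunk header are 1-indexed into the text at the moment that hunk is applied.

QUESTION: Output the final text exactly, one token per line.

Answer: cur
vekcb
fdjg
mil
anip
lnum
chgw
vpb

Derivation:
Hunk 1: at line 2 remove [hksdc,epe] add [jnhi,wpctt,msdrq] -> 10 lines: cur vekcb jnhi wpctt msdrq pig olce gzpxb chgw vpb
Hunk 2: at line 2 remove [jnhi,wpctt,msdrq] add [wijpw,gkqt,pgue] -> 10 lines: cur vekcb wijpw gkqt pgue pig olce gzpxb chgw vpb
Hunk 3: at line 5 remove [pig,olce,gzpxb] add [lnum] -> 8 lines: cur vekcb wijpw gkqt pgue lnum chgw vpb
Hunk 4: at line 2 remove [wijpw] add [fdjg,lnn] -> 9 lines: cur vekcb fdjg lnn gkqt pgue lnum chgw vpb
Hunk 5: at line 2 remove [lnn,gkqt,pgue] add [mil,anip] -> 8 lines: cur vekcb fdjg mil anip lnum chgw vpb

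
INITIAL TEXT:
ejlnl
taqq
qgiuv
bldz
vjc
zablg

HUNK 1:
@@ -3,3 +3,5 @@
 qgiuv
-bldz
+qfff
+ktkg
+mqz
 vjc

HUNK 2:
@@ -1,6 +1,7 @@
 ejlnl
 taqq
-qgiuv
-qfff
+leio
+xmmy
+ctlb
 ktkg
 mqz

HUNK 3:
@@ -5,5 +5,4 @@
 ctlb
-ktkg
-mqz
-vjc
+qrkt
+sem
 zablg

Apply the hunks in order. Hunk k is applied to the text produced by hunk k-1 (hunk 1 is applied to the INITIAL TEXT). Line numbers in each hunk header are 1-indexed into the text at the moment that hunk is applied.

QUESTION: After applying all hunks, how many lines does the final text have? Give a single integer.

Hunk 1: at line 3 remove [bldz] add [qfff,ktkg,mqz] -> 8 lines: ejlnl taqq qgiuv qfff ktkg mqz vjc zablg
Hunk 2: at line 1 remove [qgiuv,qfff] add [leio,xmmy,ctlb] -> 9 lines: ejlnl taqq leio xmmy ctlb ktkg mqz vjc zablg
Hunk 3: at line 5 remove [ktkg,mqz,vjc] add [qrkt,sem] -> 8 lines: ejlnl taqq leio xmmy ctlb qrkt sem zablg
Final line count: 8

Answer: 8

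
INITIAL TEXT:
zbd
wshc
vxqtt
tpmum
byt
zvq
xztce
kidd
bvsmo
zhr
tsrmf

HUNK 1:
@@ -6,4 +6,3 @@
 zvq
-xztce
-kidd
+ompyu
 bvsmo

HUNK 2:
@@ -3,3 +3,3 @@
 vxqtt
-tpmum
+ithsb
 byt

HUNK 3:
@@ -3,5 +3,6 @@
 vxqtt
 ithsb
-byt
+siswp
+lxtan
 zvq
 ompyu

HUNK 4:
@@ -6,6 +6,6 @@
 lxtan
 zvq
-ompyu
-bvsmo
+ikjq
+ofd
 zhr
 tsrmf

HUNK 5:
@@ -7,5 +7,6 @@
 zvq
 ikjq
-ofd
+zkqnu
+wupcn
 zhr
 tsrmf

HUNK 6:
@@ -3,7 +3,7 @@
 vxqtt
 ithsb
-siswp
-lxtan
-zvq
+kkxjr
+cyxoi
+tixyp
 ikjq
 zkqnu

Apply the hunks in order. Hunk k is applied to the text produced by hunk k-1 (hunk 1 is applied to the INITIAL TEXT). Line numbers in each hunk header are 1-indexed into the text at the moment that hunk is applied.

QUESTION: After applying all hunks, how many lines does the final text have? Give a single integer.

Answer: 12

Derivation:
Hunk 1: at line 6 remove [xztce,kidd] add [ompyu] -> 10 lines: zbd wshc vxqtt tpmum byt zvq ompyu bvsmo zhr tsrmf
Hunk 2: at line 3 remove [tpmum] add [ithsb] -> 10 lines: zbd wshc vxqtt ithsb byt zvq ompyu bvsmo zhr tsrmf
Hunk 3: at line 3 remove [byt] add [siswp,lxtan] -> 11 lines: zbd wshc vxqtt ithsb siswp lxtan zvq ompyu bvsmo zhr tsrmf
Hunk 4: at line 6 remove [ompyu,bvsmo] add [ikjq,ofd] -> 11 lines: zbd wshc vxqtt ithsb siswp lxtan zvq ikjq ofd zhr tsrmf
Hunk 5: at line 7 remove [ofd] add [zkqnu,wupcn] -> 12 lines: zbd wshc vxqtt ithsb siswp lxtan zvq ikjq zkqnu wupcn zhr tsrmf
Hunk 6: at line 3 remove [siswp,lxtan,zvq] add [kkxjr,cyxoi,tixyp] -> 12 lines: zbd wshc vxqtt ithsb kkxjr cyxoi tixyp ikjq zkqnu wupcn zhr tsrmf
Final line count: 12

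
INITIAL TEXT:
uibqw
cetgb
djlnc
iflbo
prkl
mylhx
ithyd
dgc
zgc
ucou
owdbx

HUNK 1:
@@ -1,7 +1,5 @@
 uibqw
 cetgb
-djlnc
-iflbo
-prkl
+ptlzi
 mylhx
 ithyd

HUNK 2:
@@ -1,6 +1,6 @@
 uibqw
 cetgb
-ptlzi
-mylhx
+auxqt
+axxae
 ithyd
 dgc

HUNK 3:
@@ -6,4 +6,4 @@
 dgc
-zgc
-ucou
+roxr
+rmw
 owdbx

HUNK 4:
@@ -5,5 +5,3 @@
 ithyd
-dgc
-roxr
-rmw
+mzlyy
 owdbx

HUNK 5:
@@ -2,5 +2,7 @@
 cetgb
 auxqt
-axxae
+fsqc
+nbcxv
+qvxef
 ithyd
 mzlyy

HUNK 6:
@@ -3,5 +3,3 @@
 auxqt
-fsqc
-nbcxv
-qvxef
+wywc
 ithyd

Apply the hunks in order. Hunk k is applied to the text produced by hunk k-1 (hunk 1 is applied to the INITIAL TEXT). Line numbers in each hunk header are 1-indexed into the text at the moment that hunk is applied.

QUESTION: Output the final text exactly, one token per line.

Hunk 1: at line 1 remove [djlnc,iflbo,prkl] add [ptlzi] -> 9 lines: uibqw cetgb ptlzi mylhx ithyd dgc zgc ucou owdbx
Hunk 2: at line 1 remove [ptlzi,mylhx] add [auxqt,axxae] -> 9 lines: uibqw cetgb auxqt axxae ithyd dgc zgc ucou owdbx
Hunk 3: at line 6 remove [zgc,ucou] add [roxr,rmw] -> 9 lines: uibqw cetgb auxqt axxae ithyd dgc roxr rmw owdbx
Hunk 4: at line 5 remove [dgc,roxr,rmw] add [mzlyy] -> 7 lines: uibqw cetgb auxqt axxae ithyd mzlyy owdbx
Hunk 5: at line 2 remove [axxae] add [fsqc,nbcxv,qvxef] -> 9 lines: uibqw cetgb auxqt fsqc nbcxv qvxef ithyd mzlyy owdbx
Hunk 6: at line 3 remove [fsqc,nbcxv,qvxef] add [wywc] -> 7 lines: uibqw cetgb auxqt wywc ithyd mzlyy owdbx

Answer: uibqw
cetgb
auxqt
wywc
ithyd
mzlyy
owdbx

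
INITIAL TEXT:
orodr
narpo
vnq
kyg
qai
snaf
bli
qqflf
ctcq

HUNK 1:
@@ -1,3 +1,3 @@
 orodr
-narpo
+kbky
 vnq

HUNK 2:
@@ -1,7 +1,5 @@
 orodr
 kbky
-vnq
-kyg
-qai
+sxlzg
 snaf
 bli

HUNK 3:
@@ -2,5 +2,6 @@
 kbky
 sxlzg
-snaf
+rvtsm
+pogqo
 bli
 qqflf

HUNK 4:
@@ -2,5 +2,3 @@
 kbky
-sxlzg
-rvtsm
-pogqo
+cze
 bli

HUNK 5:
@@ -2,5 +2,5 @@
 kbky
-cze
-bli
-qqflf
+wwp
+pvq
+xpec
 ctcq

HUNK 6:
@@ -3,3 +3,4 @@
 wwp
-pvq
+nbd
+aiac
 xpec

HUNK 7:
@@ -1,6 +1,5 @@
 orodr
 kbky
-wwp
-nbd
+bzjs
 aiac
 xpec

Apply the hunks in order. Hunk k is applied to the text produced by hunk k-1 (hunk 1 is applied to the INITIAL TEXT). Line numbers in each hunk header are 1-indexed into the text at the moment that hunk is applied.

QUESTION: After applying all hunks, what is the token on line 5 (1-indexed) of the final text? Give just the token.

Answer: xpec

Derivation:
Hunk 1: at line 1 remove [narpo] add [kbky] -> 9 lines: orodr kbky vnq kyg qai snaf bli qqflf ctcq
Hunk 2: at line 1 remove [vnq,kyg,qai] add [sxlzg] -> 7 lines: orodr kbky sxlzg snaf bli qqflf ctcq
Hunk 3: at line 2 remove [snaf] add [rvtsm,pogqo] -> 8 lines: orodr kbky sxlzg rvtsm pogqo bli qqflf ctcq
Hunk 4: at line 2 remove [sxlzg,rvtsm,pogqo] add [cze] -> 6 lines: orodr kbky cze bli qqflf ctcq
Hunk 5: at line 2 remove [cze,bli,qqflf] add [wwp,pvq,xpec] -> 6 lines: orodr kbky wwp pvq xpec ctcq
Hunk 6: at line 3 remove [pvq] add [nbd,aiac] -> 7 lines: orodr kbky wwp nbd aiac xpec ctcq
Hunk 7: at line 1 remove [wwp,nbd] add [bzjs] -> 6 lines: orodr kbky bzjs aiac xpec ctcq
Final line 5: xpec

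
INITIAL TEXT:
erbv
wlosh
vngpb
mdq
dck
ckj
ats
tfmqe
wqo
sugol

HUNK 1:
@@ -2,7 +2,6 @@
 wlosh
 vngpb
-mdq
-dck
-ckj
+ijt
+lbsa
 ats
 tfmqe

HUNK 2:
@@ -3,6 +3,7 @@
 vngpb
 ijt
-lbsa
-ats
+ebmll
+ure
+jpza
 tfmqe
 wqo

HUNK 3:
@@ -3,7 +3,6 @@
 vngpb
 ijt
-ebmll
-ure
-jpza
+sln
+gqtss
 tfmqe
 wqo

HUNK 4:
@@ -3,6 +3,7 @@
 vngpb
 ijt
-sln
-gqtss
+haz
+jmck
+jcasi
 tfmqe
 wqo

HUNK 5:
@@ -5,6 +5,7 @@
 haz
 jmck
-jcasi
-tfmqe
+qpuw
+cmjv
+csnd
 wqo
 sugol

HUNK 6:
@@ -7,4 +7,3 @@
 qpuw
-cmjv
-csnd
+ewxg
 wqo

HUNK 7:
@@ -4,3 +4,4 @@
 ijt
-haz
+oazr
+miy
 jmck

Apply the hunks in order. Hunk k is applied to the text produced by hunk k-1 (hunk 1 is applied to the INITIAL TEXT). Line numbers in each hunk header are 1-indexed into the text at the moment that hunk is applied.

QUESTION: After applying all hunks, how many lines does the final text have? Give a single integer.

Hunk 1: at line 2 remove [mdq,dck,ckj] add [ijt,lbsa] -> 9 lines: erbv wlosh vngpb ijt lbsa ats tfmqe wqo sugol
Hunk 2: at line 3 remove [lbsa,ats] add [ebmll,ure,jpza] -> 10 lines: erbv wlosh vngpb ijt ebmll ure jpza tfmqe wqo sugol
Hunk 3: at line 3 remove [ebmll,ure,jpza] add [sln,gqtss] -> 9 lines: erbv wlosh vngpb ijt sln gqtss tfmqe wqo sugol
Hunk 4: at line 3 remove [sln,gqtss] add [haz,jmck,jcasi] -> 10 lines: erbv wlosh vngpb ijt haz jmck jcasi tfmqe wqo sugol
Hunk 5: at line 5 remove [jcasi,tfmqe] add [qpuw,cmjv,csnd] -> 11 lines: erbv wlosh vngpb ijt haz jmck qpuw cmjv csnd wqo sugol
Hunk 6: at line 7 remove [cmjv,csnd] add [ewxg] -> 10 lines: erbv wlosh vngpb ijt haz jmck qpuw ewxg wqo sugol
Hunk 7: at line 4 remove [haz] add [oazr,miy] -> 11 lines: erbv wlosh vngpb ijt oazr miy jmck qpuw ewxg wqo sugol
Final line count: 11

Answer: 11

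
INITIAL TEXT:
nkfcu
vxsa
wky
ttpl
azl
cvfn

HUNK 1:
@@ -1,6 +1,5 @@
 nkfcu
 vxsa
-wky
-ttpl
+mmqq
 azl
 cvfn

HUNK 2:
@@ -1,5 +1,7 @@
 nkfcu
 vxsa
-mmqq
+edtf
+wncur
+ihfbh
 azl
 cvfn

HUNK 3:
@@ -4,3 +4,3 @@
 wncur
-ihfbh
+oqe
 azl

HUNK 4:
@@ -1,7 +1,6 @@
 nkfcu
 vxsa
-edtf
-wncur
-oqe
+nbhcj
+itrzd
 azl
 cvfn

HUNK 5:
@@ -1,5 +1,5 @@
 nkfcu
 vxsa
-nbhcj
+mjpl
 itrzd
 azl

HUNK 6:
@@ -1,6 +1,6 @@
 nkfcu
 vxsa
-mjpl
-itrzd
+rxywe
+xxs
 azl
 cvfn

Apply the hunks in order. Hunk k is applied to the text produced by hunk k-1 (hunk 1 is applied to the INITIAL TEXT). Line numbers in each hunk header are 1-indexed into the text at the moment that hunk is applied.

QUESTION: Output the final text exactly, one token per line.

Answer: nkfcu
vxsa
rxywe
xxs
azl
cvfn

Derivation:
Hunk 1: at line 1 remove [wky,ttpl] add [mmqq] -> 5 lines: nkfcu vxsa mmqq azl cvfn
Hunk 2: at line 1 remove [mmqq] add [edtf,wncur,ihfbh] -> 7 lines: nkfcu vxsa edtf wncur ihfbh azl cvfn
Hunk 3: at line 4 remove [ihfbh] add [oqe] -> 7 lines: nkfcu vxsa edtf wncur oqe azl cvfn
Hunk 4: at line 1 remove [edtf,wncur,oqe] add [nbhcj,itrzd] -> 6 lines: nkfcu vxsa nbhcj itrzd azl cvfn
Hunk 5: at line 1 remove [nbhcj] add [mjpl] -> 6 lines: nkfcu vxsa mjpl itrzd azl cvfn
Hunk 6: at line 1 remove [mjpl,itrzd] add [rxywe,xxs] -> 6 lines: nkfcu vxsa rxywe xxs azl cvfn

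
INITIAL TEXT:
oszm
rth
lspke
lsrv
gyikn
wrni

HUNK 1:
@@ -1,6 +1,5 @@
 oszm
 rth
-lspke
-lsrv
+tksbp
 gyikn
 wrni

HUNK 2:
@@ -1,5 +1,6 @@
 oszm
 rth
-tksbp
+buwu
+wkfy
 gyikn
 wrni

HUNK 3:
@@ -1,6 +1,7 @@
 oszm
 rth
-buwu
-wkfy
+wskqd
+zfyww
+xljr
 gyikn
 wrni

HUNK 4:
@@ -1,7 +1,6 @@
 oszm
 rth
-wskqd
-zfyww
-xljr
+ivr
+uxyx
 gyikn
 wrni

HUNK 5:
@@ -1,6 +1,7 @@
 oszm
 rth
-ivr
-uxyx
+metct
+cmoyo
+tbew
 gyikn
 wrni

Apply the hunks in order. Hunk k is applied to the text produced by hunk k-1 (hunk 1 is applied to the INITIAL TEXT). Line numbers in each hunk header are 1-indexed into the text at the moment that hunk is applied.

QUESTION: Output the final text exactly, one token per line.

Answer: oszm
rth
metct
cmoyo
tbew
gyikn
wrni

Derivation:
Hunk 1: at line 1 remove [lspke,lsrv] add [tksbp] -> 5 lines: oszm rth tksbp gyikn wrni
Hunk 2: at line 1 remove [tksbp] add [buwu,wkfy] -> 6 lines: oszm rth buwu wkfy gyikn wrni
Hunk 3: at line 1 remove [buwu,wkfy] add [wskqd,zfyww,xljr] -> 7 lines: oszm rth wskqd zfyww xljr gyikn wrni
Hunk 4: at line 1 remove [wskqd,zfyww,xljr] add [ivr,uxyx] -> 6 lines: oszm rth ivr uxyx gyikn wrni
Hunk 5: at line 1 remove [ivr,uxyx] add [metct,cmoyo,tbew] -> 7 lines: oszm rth metct cmoyo tbew gyikn wrni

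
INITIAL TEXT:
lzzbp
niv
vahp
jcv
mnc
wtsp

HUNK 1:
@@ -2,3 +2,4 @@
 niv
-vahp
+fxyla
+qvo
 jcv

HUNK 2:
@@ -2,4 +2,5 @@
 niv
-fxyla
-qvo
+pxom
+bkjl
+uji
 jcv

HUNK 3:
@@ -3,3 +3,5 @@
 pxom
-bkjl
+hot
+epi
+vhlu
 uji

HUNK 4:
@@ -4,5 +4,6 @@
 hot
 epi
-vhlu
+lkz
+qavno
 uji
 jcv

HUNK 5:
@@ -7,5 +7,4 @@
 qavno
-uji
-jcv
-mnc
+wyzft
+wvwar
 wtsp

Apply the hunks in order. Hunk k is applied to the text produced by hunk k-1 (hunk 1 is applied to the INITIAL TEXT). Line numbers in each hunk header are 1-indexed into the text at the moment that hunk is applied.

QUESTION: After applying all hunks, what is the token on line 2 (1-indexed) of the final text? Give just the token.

Answer: niv

Derivation:
Hunk 1: at line 2 remove [vahp] add [fxyla,qvo] -> 7 lines: lzzbp niv fxyla qvo jcv mnc wtsp
Hunk 2: at line 2 remove [fxyla,qvo] add [pxom,bkjl,uji] -> 8 lines: lzzbp niv pxom bkjl uji jcv mnc wtsp
Hunk 3: at line 3 remove [bkjl] add [hot,epi,vhlu] -> 10 lines: lzzbp niv pxom hot epi vhlu uji jcv mnc wtsp
Hunk 4: at line 4 remove [vhlu] add [lkz,qavno] -> 11 lines: lzzbp niv pxom hot epi lkz qavno uji jcv mnc wtsp
Hunk 5: at line 7 remove [uji,jcv,mnc] add [wyzft,wvwar] -> 10 lines: lzzbp niv pxom hot epi lkz qavno wyzft wvwar wtsp
Final line 2: niv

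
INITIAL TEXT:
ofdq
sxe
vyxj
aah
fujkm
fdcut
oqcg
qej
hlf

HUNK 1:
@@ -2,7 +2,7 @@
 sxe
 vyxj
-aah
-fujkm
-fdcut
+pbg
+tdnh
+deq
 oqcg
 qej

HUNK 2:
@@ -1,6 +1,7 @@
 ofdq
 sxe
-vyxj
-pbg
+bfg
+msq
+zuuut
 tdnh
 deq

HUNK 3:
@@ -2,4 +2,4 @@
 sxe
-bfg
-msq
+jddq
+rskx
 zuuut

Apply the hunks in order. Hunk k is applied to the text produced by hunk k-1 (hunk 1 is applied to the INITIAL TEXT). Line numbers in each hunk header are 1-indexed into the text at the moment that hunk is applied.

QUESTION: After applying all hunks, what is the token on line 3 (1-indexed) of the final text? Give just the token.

Hunk 1: at line 2 remove [aah,fujkm,fdcut] add [pbg,tdnh,deq] -> 9 lines: ofdq sxe vyxj pbg tdnh deq oqcg qej hlf
Hunk 2: at line 1 remove [vyxj,pbg] add [bfg,msq,zuuut] -> 10 lines: ofdq sxe bfg msq zuuut tdnh deq oqcg qej hlf
Hunk 3: at line 2 remove [bfg,msq] add [jddq,rskx] -> 10 lines: ofdq sxe jddq rskx zuuut tdnh deq oqcg qej hlf
Final line 3: jddq

Answer: jddq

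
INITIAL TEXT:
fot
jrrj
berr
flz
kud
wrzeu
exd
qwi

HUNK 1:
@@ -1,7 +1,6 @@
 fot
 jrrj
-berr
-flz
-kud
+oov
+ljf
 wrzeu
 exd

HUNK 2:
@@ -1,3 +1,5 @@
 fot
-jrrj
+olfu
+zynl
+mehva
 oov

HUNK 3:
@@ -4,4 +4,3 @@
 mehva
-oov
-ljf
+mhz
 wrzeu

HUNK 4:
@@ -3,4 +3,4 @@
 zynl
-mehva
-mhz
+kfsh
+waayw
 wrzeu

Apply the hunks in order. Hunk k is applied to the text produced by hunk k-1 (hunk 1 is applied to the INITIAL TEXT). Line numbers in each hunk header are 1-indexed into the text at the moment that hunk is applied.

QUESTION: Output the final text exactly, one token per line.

Answer: fot
olfu
zynl
kfsh
waayw
wrzeu
exd
qwi

Derivation:
Hunk 1: at line 1 remove [berr,flz,kud] add [oov,ljf] -> 7 lines: fot jrrj oov ljf wrzeu exd qwi
Hunk 2: at line 1 remove [jrrj] add [olfu,zynl,mehva] -> 9 lines: fot olfu zynl mehva oov ljf wrzeu exd qwi
Hunk 3: at line 4 remove [oov,ljf] add [mhz] -> 8 lines: fot olfu zynl mehva mhz wrzeu exd qwi
Hunk 4: at line 3 remove [mehva,mhz] add [kfsh,waayw] -> 8 lines: fot olfu zynl kfsh waayw wrzeu exd qwi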